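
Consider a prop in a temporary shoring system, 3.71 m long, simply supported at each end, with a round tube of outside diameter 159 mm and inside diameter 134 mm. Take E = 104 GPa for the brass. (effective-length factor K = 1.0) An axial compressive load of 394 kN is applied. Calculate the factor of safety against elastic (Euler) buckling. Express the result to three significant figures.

n ≈ 2.94

d_o = 159 mm, d_i = 134 mm
I = π(d_o⁴ − d_i⁴)/64 = π(159⁴ − 134.0⁴)/64 = 1.555×10^7 mm⁴
I = 1.555×10^7 mm⁴ = 1.555×10^-5 m⁴
Effective length L_e = K·L = 1 × 3.71 = 3.710 m
P_cr = π²EI / L_e² = π² × 104×10⁹ × 1.555×10^-5 / 3.710² = 1.159×10^6 N
Factor of safety n = P_cr / P = 1159.4 / 394 = 2.94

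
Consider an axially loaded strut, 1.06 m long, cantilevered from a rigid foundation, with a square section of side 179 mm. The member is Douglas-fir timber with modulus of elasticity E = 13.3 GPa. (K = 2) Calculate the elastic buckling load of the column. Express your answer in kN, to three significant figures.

I = a⁴/12 = 179⁴/12 = 8.555×10^7 mm⁴
I = 8.555×10^7 mm⁴ = 8.555×10^-5 m⁴
Effective length L_e = K·L = 2 × 1.06 = 2.120 m
P_cr = π²EI / L_e² = π² × 13.3×10⁹ × 8.555×10^-5 / 2.120² = 2.499×10^6 N

P_cr ≈ 2500 kN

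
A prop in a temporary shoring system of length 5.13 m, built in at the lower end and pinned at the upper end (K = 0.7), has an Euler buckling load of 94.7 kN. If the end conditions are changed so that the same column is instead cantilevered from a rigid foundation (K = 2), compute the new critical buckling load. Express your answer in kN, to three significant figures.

P_cr ∝ 1/K², so P_cr,new = P_cr,old × (K_old/K_new)² = 94.7 × (0.7/2)²
= 94.7 × 0.1225 = 11.6 kN

P_cr ≈ 11.6 kN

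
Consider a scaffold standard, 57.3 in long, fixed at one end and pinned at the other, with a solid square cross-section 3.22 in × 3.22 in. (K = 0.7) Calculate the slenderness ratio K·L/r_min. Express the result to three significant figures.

λ ≈ 43.2

For a square r = a/√12 = 3.22/√12 = 0.9295 in
L_e = K·L = 0.7 × 57.3 = 40.11 in
λ = L_e / r_min = 40.110 / 0.9295 = 43.2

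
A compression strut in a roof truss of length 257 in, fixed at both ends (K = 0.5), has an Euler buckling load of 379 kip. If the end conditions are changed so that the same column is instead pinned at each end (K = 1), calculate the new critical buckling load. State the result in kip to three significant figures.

P_cr ∝ 1/K², so P_cr,new = P_cr,old × (K_old/K_new)² = 379 × (0.5/1)²
= 379 × 0.2500 = 94.8 kip

P_cr ≈ 94.8 kip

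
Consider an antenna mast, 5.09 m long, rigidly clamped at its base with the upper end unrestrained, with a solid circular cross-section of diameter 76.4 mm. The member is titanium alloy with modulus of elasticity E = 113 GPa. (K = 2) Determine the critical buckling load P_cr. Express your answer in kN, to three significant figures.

I = πd⁴/64 = π×76.4⁴/64 = 1.672×10^6 mm⁴
I = 1.672×10^6 mm⁴ = 1.672×10^-6 m⁴
Effective length L_e = K·L = 2 × 5.09 = 10.18 m
P_cr = π²EI / L_e² = π² × 113×10⁹ × 1.672×10^-6 / 10.18² = 1.800×10^4 N

P_cr ≈ 18.0 kN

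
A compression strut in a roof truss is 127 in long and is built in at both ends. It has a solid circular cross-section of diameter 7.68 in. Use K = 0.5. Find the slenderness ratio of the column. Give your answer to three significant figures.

For a solid circle r = d/4 = 7.68/4 = 1.920 in
L_e = K·L = 0.5 × 127 = 63.50 in
λ = L_e / r_min = 63.500 / 1.920 = 33.1

λ ≈ 33.1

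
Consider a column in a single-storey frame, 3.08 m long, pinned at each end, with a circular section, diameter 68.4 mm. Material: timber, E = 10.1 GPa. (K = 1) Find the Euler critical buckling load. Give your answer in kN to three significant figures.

I = πd⁴/64 = π×68.4⁴/64 = 1.074×10^6 mm⁴
I = 1.074×10^6 mm⁴ = 1.074×10^-6 m⁴
Effective length L_e = K·L = 1 × 3.08 = 3.080 m
P_cr = π²EI / L_e² = π² × 10.1×10⁹ × 1.074×10^-6 / 3.080² = 1.129×10^4 N

P_cr ≈ 11.3 kN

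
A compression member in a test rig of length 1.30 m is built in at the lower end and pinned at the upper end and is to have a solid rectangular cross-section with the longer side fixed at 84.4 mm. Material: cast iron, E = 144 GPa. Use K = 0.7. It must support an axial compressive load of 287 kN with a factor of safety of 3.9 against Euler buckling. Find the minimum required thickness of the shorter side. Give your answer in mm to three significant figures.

b ≈ 45.3 mm

Required P_cr = n·P = 3.9 × 287 = 1119 kN
L_e = K·L = 0.7 × 1.30 = 0.9100 m
Required I = P_cr·L_e²/(π²E) = 1.119×10^6 × 0.9100² / (π² × 1.44×10^11) = 6.522×10^-7 m⁴
I_req = 6.522×10^5 mm⁴
Rectangle, weak axis: I_min = h·b³/12 with h = 84.4 mm fixed  ⇒  b = (12I/h)^(1/3) = 45.3 mm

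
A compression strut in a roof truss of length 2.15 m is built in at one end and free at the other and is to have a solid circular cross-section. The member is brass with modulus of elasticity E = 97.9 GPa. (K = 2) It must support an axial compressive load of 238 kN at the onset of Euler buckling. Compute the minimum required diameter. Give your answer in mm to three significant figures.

L_e = K·L = 2 × 2.15 = 4.300 m
Required I = P_cr·L_e²/(π²E) = 2.380×10^5 × 4.300² / (π² × 9.79×10^10) = 4.554×10^-6 m⁴
I_req = 4.554×10^6 mm⁴
Solid circle: I = πd⁴/64  ⇒  d = (64I/π)^(1/4) = (64×4.554×10^6/π)^(1/4) = 98.1 mm

d ≈ 98.1 mm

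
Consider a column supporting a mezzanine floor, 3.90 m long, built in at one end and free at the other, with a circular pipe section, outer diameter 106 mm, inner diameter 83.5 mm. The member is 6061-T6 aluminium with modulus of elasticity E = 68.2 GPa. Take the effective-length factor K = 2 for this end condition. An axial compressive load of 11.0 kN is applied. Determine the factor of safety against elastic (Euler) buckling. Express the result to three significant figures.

d_o = 106 mm, d_i = 83.5 mm
I = π(d_o⁴ − d_i⁴)/64 = π(106⁴ − 83.50⁴)/64 = 3.811×10^6 mm⁴
I = 3.811×10^6 mm⁴ = 3.811×10^-6 m⁴
Effective length L_e = K·L = 2 × 3.90 = 7.800 m
P_cr = π²EI / L_e² = π² × 68.2×10⁹ × 3.811×10^-6 / 7.800² = 4.216×10^4 N
Factor of safety n = P_cr / P = 42.162 / 11.0 = 3.83

n ≈ 3.83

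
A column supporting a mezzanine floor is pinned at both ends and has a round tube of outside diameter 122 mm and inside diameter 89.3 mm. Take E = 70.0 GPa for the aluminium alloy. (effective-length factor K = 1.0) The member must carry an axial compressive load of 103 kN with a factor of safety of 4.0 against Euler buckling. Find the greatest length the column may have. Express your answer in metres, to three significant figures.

L_max ≈ 3.61 m

d_o = 122 mm, d_i = 89.3 mm
I = π(d_o⁴ − d_i⁴)/64 = π(122⁴ − 89.30⁴)/64 = 7.753×10^6 mm⁴
I = 7.753×10^-6 m⁴
Required critical load P_cr = n·P = 4.0 × 103 = 412.0 kN = 4.120×10^5 N
From P_cr = π²EI/(K·L)²:  L = (1/K)·√(π²EI/P_cr) = (1/1)·√(π²×7.00×10^10×7.753×10^-6/4.120×10^5)
L = 3.61 m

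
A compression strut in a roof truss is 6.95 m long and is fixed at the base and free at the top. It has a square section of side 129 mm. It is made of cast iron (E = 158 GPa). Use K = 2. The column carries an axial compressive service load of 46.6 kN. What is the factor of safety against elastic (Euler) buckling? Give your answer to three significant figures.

n ≈ 4.00

I = a⁴/12 = 129⁴/12 = 2.308×10^7 mm⁴
I = 2.308×10^7 mm⁴ = 2.308×10^-5 m⁴
Effective length L_e = K·L = 2 × 6.95 = 13.90 m
P_cr = π²EI / L_e² = π² × 158×10⁹ × 2.308×10^-5 / 13.90² = 1.863×10^5 N
Factor of safety n = P_cr / P = 186.25 / 46.6 = 4.00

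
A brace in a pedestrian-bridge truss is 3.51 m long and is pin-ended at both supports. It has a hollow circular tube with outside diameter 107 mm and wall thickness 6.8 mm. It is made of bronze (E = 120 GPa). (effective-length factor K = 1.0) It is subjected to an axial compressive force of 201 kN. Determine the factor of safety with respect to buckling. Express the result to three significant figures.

n ≈ 1.29

Inner diameter d_i = 107 − 2×6.8 = 93.40 mm
I = π(d_o⁴ − d_i⁴)/64 = π(107⁴ − 93.40⁴)/64 = 2.699×10^6 mm⁴
I = 2.699×10^6 mm⁴ = 2.699×10^-6 m⁴
Effective length L_e = K·L = 1 × 3.51 = 3.510 m
P_cr = π²EI / L_e² = π² × 120×10⁹ × 2.699×10^-6 / 3.510² = 2.594×10^5 N
Factor of safety n = P_cr / P = 259.44 / 201 = 1.29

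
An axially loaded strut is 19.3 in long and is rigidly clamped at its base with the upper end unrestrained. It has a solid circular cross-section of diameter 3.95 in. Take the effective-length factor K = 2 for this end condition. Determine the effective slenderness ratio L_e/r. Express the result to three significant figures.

For a solid circle r = d/4 = 3.95/4 = 0.9875 in
L_e = K·L = 2 × 19.3 = 38.60 in
λ = L_e / r_min = 38.600 / 0.9875 = 39.1

λ ≈ 39.1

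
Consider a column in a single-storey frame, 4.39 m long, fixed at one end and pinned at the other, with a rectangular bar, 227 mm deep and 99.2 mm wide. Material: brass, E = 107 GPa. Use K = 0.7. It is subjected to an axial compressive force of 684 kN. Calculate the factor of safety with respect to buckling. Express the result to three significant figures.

Buckling occurs about the weak axis: I_min = h·b³/12 with b = 99.2 mm (the shorter side).
I_min = 227×99.2³/12 = 1.847×10^7 mm⁴
I = 1.847×10^7 mm⁴ = 1.847×10^-5 m⁴
Effective length L_e = K·L = 0.7 × 4.39 = 3.073 m
P_cr = π²EI / L_e² = π² × 107×10⁹ × 1.847×10^-5 / 3.073² = 2.065×10^6 N
Factor of safety n = P_cr / P = 2065.1 / 684 = 3.02

n ≈ 3.02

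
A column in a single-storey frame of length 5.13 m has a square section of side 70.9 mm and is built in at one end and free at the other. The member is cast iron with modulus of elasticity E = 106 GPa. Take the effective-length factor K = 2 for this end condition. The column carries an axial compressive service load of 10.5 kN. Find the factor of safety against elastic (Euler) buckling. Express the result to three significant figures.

I = a⁴/12 = 70.9⁴/12 = 2.106×10^6 mm⁴
I = 2.106×10^6 mm⁴ = 2.106×10^-6 m⁴
Effective length L_e = K·L = 2 × 5.13 = 10.26 m
P_cr = π²EI / L_e² = π² × 106×10⁹ × 2.106×10^-6 / 10.26² = 2.093×10^4 N
Factor of safety n = P_cr / P = 20.927 / 10.5 = 1.99

n ≈ 1.99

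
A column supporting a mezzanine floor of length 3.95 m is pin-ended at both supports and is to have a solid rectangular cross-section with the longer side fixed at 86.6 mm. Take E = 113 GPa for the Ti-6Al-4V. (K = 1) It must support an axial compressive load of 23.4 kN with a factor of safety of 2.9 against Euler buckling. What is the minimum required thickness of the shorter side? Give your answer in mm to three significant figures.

b ≈ 50.9 mm

Required P_cr = n·P = 2.9 × 23.4 = 67.86 kN
L_e = K·L = 1 × 3.95 = 3.950 m
Required I = P_cr·L_e²/(π²E) = 6.786×10^4 × 3.950² / (π² × 1.13×10^11) = 9.494×10^-7 m⁴
I_req = 9.494×10^5 mm⁴
Rectangle, weak axis: I_min = h·b³/12 with h = 86.6 mm fixed  ⇒  b = (12I/h)^(1/3) = 50.9 mm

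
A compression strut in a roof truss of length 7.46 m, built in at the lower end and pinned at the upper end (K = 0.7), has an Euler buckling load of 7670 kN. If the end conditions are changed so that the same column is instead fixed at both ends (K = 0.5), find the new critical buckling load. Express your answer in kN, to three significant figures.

P_cr ≈ 15000 kN

P_cr ∝ 1/K², so P_cr,new = P_cr,old × (K_old/K_new)² = 7670 × (0.7/0.5)²
= 7670 × 1.960 = 15000 kN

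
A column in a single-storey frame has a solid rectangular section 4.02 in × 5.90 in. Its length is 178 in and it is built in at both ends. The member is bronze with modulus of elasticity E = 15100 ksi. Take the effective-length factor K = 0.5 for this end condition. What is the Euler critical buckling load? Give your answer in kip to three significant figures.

Buckling occurs about the weak axis: I_min = h·b³/12 with b = 4.02 in (the shorter side).
I_min = 5.90×4.02³/12 = 31.94 in⁴
Effective length L_e = K·L = 0.5 × 178 = 89.00 in
P_cr = π²EI / L_e² = π² × 15100×10³ × 31.94 / 89.00² = 6.010×10^5 lb

P_cr ≈ 601 kip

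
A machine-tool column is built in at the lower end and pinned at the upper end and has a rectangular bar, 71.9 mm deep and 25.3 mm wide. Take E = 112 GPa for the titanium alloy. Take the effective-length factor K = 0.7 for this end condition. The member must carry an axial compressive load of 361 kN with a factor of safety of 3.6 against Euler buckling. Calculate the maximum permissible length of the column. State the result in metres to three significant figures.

L_max ≈ 0.410 m

Buckling occurs about the weak axis: I_min = h·b³/12 with b = 25.3 mm (the shorter side).
I_min = 71.9×25.3³/12 = 9.703×10^4 mm⁴
I = 9.703×10^-8 m⁴
Required critical load P_cr = n·P = 3.6 × 361 = 1300 kN = 1.300×10^6 N
From P_cr = π²EI/(K·L)²:  L = (1/K)·√(π²EI/P_cr) = (1/0.7)·√(π²×1.12×10^11×9.703×10^-8/1.300×10^6)
L = 0.410 m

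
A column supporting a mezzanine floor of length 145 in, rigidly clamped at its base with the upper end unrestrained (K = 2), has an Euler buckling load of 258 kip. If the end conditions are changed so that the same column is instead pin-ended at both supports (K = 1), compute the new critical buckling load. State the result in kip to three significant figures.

P_cr ∝ 1/K², so P_cr,new = P_cr,old × (K_old/K_new)² = 258 × (2/1)²
= 258 × 4.000 = 1030 kip

P_cr ≈ 1030 kip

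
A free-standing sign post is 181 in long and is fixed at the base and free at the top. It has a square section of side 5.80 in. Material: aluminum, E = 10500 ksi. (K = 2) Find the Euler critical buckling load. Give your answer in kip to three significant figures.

I = a⁴/12 = 5.80⁴/12 = 94.30 in⁴
Effective length L_e = K·L = 2 × 181 = 362.0 in
P_cr = π²EI / L_e² = π² × 10500×10³ × 94.30 / 362.0² = 7.458×10^4 lb

P_cr ≈ 74.6 kip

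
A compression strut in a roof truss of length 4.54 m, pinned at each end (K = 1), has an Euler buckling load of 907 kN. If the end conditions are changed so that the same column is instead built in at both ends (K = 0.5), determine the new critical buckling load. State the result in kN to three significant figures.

P_cr ∝ 1/K², so P_cr,new = P_cr,old × (K_old/K_new)² = 907 × (1/0.5)²
= 907 × 4.000 = 3630 kN

P_cr ≈ 3630 kN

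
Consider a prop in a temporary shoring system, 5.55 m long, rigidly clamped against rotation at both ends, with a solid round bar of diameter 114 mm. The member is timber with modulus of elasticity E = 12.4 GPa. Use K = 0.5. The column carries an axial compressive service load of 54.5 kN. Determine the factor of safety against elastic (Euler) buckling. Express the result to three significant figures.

n ≈ 2.42

I = πd⁴/64 = π×114⁴/64 = 8.291×10^6 mm⁴
I = 8.291×10^6 mm⁴ = 8.291×10^-6 m⁴
Effective length L_e = K·L = 0.5 × 5.55 = 2.775 m
P_cr = π²EI / L_e² = π² × 12.4×10⁹ × 8.291×10^-6 / 2.775² = 1.318×10^5 N
Factor of safety n = P_cr / P = 131.76 / 54.5 = 2.42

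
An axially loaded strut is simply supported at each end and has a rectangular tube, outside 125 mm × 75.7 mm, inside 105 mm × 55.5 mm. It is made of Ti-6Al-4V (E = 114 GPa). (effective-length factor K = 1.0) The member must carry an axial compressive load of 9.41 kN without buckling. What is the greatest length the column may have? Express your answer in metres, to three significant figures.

L_max ≈ 19.0 m

Weak-axis I_min = (h_o·b_o³ − h_i·b_i³)/12 with b_o = 75.7, b_i = 55.50 mm (shorter outer/inner sides).
I_min = (125×75.7³ − 105.0×55.50³)/12 = 3.023×10^6 mm⁴
I = 3.023×10^-6 m⁴
At the buckling limit P_cr = P = 9.410×10^3 N
From P_cr = π²EI/(K·L)²:  L = (1/K)·√(π²EI/P_cr) = (1/1)·√(π²×1.14×10^11×3.023×10^-6/9.410×10^3)
L = 19.0 m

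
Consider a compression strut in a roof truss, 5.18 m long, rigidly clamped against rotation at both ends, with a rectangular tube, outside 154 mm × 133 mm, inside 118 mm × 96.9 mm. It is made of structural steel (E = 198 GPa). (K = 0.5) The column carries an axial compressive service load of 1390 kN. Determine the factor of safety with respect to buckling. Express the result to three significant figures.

Weak-axis I_min = (h_o·b_o³ − h_i·b_i³)/12 with b_o = 133, b_i = 96.90 mm (shorter outer/inner sides).
I_min = (154×133³ − 118.0×96.90³)/12 = 2.125×10^7 mm⁴
I = 2.125×10^7 mm⁴ = 2.125×10^-5 m⁴
Effective length L_e = K·L = 0.5 × 5.18 = 2.590 m
P_cr = π²EI / L_e² = π² × 198×10⁹ × 2.125×10^-5 / 2.590² = 6.189×10^6 N
Factor of safety n = P_cr / P = 6189.1 / 1390 = 4.45

n ≈ 4.45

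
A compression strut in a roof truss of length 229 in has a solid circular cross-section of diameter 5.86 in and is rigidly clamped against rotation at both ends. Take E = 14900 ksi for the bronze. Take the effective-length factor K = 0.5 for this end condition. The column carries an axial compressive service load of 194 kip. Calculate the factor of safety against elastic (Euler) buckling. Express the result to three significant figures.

I = πd⁴/64 = π×5.86⁴/64 = 57.88 in⁴
Effective length L_e = K·L = 0.5 × 229 = 114.5 in
P_cr = π²EI / L_e² = π² × 14900×10³ × 57.88 / 114.5² = 6.493×10^5 lb
Factor of safety n = P_cr / P = 649.29 / 194 = 3.35

n ≈ 3.35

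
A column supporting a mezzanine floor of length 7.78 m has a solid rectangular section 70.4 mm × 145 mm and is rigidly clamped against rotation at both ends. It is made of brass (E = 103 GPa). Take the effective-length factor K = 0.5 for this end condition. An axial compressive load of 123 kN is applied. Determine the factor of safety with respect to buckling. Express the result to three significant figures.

n ≈ 2.30

Buckling occurs about the weak axis: I_min = h·b³/12 with b = 70.4 mm (the shorter side).
I_min = 145×70.4³/12 = 4.216×10^6 mm⁴
I = 4.216×10^6 mm⁴ = 4.216×10^-6 m⁴
Effective length L_e = K·L = 0.5 × 7.78 = 3.890 m
P_cr = π²EI / L_e² = π² × 103×10⁹ × 4.216×10^-6 / 3.890² = 2.832×10^5 N
Factor of safety n = P_cr / P = 283.23 / 123 = 2.30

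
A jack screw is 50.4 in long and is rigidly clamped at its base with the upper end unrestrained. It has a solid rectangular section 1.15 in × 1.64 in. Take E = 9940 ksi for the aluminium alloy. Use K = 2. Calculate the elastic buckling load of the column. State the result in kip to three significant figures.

P_cr ≈ 2.01 kip

Buckling occurs about the weak axis: I_min = h·b³/12 with b = 1.15 in (the shorter side).
I_min = 1.64×1.15³/12 = 0.2079 in⁴
Effective length L_e = K·L = 2 × 50.4 = 100.8 in
P_cr = π²EI / L_e² = π² × 9940×10³ × 0.2079 / 100.8² = 2.007×10^3 lb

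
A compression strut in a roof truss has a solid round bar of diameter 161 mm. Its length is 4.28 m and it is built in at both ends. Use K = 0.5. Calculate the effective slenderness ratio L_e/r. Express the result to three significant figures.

λ ≈ 53.2

For a solid circle r = d/4 = 161/4 = 40.25 mm
L_e = K·L = 0.5 × 4.28 m = 2.140 m = 2140.0 mm
λ = L_e / r_min = 2140.0 / 40.25 = 53.2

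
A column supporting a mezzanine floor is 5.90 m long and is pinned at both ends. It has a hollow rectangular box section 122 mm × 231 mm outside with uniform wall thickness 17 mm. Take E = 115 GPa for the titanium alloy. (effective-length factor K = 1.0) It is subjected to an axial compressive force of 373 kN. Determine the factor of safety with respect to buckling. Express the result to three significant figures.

n ≈ 2.08

Inner dimensions: h_i = 231 − 2×17 = 197.0 mm, b_i = 122 − 2×17 = 88.00 mm
Weak-axis I_min = (h_o·b_o³ − h_i·b_i³)/12 with b_o = 122, b_i = 88.00 mm (shorter outer/inner sides).
I_min = (231×122³ − 197.0×88.00³)/12 = 2.377×10^7 mm⁴
I = 2.377×10^7 mm⁴ = 2.377×10^-5 m⁴
Effective length L_e = K·L = 1 × 5.90 = 5.900 m
P_cr = π²EI / L_e² = π² × 115×10⁹ × 2.377×10^-5 / 5.900² = 7.750×10^5 N
Factor of safety n = P_cr / P = 774.96 / 373 = 2.08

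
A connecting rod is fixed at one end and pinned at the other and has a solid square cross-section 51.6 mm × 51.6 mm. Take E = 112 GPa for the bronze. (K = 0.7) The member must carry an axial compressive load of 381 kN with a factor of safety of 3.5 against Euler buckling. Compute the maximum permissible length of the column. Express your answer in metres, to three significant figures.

L_max ≈ 1.00 m

I = a⁴/12 = 51.6⁴/12 = 5.908×10^5 mm⁴
I = 5.908×10^-7 m⁴
Required critical load P_cr = n·P = 3.5 × 381 = 1334 kN = 1.333×10^6 N
From P_cr = π²EI/(K·L)²:  L = (1/K)·√(π²EI/P_cr) = (1/0.7)·√(π²×1.12×10^11×5.908×10^-7/1.333×10^6)
L = 1.00 m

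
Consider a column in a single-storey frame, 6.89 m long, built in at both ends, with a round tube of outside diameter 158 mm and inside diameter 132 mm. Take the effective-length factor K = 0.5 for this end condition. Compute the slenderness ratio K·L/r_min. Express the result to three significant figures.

λ ≈ 66.9

d_o = 158 mm, d_i = 132 mm
I = π(d_o⁴ − d_i⁴)/64 = π(158⁴ − 132.0⁴)/64 = 1.569×10^7 mm⁴
A = 5.922×10^3 mm²;  r_min = √(I/A) = √(1.569×10^7/5.922×10^3) = 51.47 mm
L_e = K·L = 0.5 × 6.89 m = 3.445 m = 3445.0 mm
λ = L_e / r_min = 3445.0 / 51.47 = 66.9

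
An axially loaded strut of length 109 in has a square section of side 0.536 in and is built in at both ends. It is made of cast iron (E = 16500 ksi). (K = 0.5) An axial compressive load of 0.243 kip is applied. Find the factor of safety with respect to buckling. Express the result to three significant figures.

I = a⁴/12 = 0.536⁴/12 = 6.878×10^-3 in⁴
Effective length L_e = K·L = 0.5 × 109 = 54.50 in
P_cr = π²EI / L_e² = π² × 16500×10³ × 6.878×10^-3 / 54.50² = 377.1 lb
Factor of safety n = P_cr / P = 0.37711 / 0.243 = 1.55

n ≈ 1.55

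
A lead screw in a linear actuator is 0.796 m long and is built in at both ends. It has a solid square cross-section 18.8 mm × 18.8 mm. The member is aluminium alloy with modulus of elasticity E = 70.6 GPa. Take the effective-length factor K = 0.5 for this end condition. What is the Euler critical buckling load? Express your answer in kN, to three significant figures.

I = a⁴/12 = 18.8⁴/12 = 1.041×10^4 mm⁴
I = 1.041×10^4 mm⁴ = 1.041×10^-8 m⁴
Effective length L_e = K·L = 0.5 × 0.796 = 0.3980 m
P_cr = π²EI / L_e² = π² × 70.6×10⁹ × 1.041×10^-8 / 0.3980² = 4.579×10^4 N

P_cr ≈ 45.8 kN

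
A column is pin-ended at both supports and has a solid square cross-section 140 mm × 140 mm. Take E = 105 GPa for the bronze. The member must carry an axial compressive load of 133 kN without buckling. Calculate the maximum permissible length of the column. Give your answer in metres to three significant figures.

L_max ≈ 15.8 m

I = a⁴/12 = 140⁴/12 = 3.201×10^7 mm⁴
I = 3.201×10^-5 m⁴
At the buckling limit P_cr = P = 1.330×10^5 N
From P_cr = π²EI/(K·L)²:  L = (1/K)·√(π²EI/P_cr) = (1/1)·√(π²×1.05×10^11×3.201×10^-5/1.330×10^5)
L = 15.8 m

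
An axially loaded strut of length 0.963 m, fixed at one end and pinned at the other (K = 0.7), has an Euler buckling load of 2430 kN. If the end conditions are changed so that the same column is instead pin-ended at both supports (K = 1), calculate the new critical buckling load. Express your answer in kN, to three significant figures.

P_cr ≈ 1190 kN

P_cr ∝ 1/K², so P_cr,new = P_cr,old × (K_old/K_new)² = 2430 × (0.7/1)²
= 2430 × 0.4900 = 1190 kN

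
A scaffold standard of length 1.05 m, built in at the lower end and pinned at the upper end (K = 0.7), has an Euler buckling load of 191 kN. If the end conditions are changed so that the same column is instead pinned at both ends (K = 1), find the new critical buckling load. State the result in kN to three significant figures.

P_cr ≈ 93.6 kN

P_cr ∝ 1/K², so P_cr,new = P_cr,old × (K_old/K_new)² = 191 × (0.7/1)²
= 191 × 0.4900 = 93.6 kN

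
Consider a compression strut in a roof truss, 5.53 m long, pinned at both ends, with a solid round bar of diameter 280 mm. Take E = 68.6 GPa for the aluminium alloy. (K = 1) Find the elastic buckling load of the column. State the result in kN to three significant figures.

P_cr ≈ 6680 kN

I = πd⁴/64 = π×280⁴/64 = 3.017×10^8 mm⁴
I = 3.017×10^8 mm⁴ = 3.017×10^-4 m⁴
Effective length L_e = K·L = 1 × 5.53 = 5.530 m
P_cr = π²EI / L_e² = π² × 68.6×10⁹ × 3.017×10^-4 / 5.530² = 6.680×10^6 N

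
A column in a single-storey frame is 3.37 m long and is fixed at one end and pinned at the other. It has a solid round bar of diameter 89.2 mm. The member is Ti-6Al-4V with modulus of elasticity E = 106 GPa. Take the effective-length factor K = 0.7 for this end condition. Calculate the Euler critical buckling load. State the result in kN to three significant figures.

P_cr ≈ 584 kN

I = πd⁴/64 = π×89.2⁴/64 = 3.108×10^6 mm⁴
I = 3.108×10^6 mm⁴ = 3.108×10^-6 m⁴
Effective length L_e = K·L = 0.7 × 3.37 = 2.359 m
P_cr = π²EI / L_e² = π² × 106×10⁹ × 3.108×10^-6 / 2.359² = 5.842×10^5 N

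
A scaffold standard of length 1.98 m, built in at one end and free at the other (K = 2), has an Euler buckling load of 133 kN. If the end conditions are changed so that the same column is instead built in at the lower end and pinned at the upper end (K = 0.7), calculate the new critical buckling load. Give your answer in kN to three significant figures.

P_cr ∝ 1/K², so P_cr,new = P_cr,old × (K_old/K_new)² = 133 × (2/0.7)²
= 133 × 8.163 = 1090 kN

P_cr ≈ 1090 kN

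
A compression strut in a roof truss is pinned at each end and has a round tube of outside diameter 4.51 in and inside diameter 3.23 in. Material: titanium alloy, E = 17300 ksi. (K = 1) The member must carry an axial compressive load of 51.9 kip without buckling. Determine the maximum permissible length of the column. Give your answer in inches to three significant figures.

d_o = 4.51 in, d_i = 3.23 in
I = π(d_o⁴ − d_i⁴)/64 = π(4.51⁴ − 3.230⁴)/64 = 14.97 in⁴
At the buckling limit P_cr = P = 5.190×10^4 lb
From P_cr = π²EI/(K·L)²:  L = (1/K)·√(π²EI/P_cr) = (1/1)·√(π²×1.73×10^7×14.97/5.190×10^4)
L = 222 in

L_max ≈ 222 in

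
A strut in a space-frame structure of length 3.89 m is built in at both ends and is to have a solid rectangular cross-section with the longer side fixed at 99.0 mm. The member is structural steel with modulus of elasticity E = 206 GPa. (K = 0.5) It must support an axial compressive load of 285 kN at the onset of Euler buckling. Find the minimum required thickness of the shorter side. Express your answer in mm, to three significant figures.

b ≈ 40.1 mm

L_e = K·L = 0.5 × 3.89 = 1.945 m
Required I = P_cr·L_e²/(π²E) = 2.850×10^5 × 1.945² / (π² × 2.06×10^11) = 5.303×10^-7 m⁴
I_req = 5.303×10^5 mm⁴
Rectangle, weak axis: I_min = h·b³/12 with h = 99.0 mm fixed  ⇒  b = (12I/h)^(1/3) = 40.1 mm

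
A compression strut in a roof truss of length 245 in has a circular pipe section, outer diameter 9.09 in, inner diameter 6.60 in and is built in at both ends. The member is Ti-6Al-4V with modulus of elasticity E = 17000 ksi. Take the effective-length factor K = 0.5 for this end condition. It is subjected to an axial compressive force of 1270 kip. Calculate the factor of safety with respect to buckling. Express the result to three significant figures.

d_o = 9.09 in, d_i = 6.60 in
I = π(d_o⁴ − d_i⁴)/64 = π(9.09⁴ − 6.600⁴)/64 = 242.0 in⁴
Effective length L_e = K·L = 0.5 × 245 = 122.5 in
P_cr = π²EI / L_e² = π² × 17000×10³ × 242.0 / 122.5² = 2.706×10^6 lb
Factor of safety n = P_cr / P = 2705.7 / 1270 = 2.13

n ≈ 2.13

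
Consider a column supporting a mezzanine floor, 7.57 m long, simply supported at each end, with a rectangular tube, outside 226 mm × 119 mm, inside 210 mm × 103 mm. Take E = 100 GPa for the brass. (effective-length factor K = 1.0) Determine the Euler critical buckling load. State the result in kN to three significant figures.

Weak-axis I_min = (h_o·b_o³ − h_i·b_i³)/12 with b_o = 119, b_i = 103.0 mm (shorter outer/inner sides).
I_min = (226×119³ − 210.0×103.0³)/12 = 1.261×10^7 mm⁴
I = 1.261×10^7 mm⁴ = 1.261×10^-5 m⁴
Effective length L_e = K·L = 1 × 7.57 = 7.570 m
P_cr = π²EI / L_e² = π² × 100×10⁹ × 1.261×10^-5 / 7.570² = 2.173×10^5 N

P_cr ≈ 217 kN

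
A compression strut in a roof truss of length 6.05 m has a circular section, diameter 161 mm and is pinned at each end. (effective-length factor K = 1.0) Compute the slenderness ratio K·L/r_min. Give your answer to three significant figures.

I = πd⁴/64 = π×161⁴/64 = 3.298×10^7 mm⁴
A = 2.036×10^4 mm²;  r_min = √(I/A) = √(3.298×10^7/2.036×10^4) = 40.25 mm
L_e = K·L = 1 × 6.05 m = 6.050 m = 6050.0 mm
λ = L_e / r_min = 6050.0 / 40.25 = 150

λ ≈ 150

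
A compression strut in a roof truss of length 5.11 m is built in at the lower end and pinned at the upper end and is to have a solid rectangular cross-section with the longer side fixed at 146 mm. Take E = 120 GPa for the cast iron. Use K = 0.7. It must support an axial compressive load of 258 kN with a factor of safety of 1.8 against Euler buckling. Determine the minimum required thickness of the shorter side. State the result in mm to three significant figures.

b ≈ 74.4 mm

Required P_cr = n·P = 1.8 × 258 = 464.4 kN
L_e = K·L = 0.7 × 5.11 = 3.577 m
Required I = P_cr·L_e²/(π²E) = 4.644×10^5 × 3.577² / (π² × 1.20×10^11) = 5.017×10^-6 m⁴
I_req = 5.017×10^6 mm⁴
Rectangle, weak axis: I_min = h·b³/12 with h = 146 mm fixed  ⇒  b = (12I/h)^(1/3) = 74.4 mm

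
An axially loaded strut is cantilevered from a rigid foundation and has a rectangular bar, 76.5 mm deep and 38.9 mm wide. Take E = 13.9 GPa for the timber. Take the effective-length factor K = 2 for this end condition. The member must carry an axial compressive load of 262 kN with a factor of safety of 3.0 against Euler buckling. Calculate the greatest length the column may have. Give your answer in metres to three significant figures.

Buckling occurs about the weak axis: I_min = h·b³/12 with b = 38.9 mm (the shorter side).
I_min = 76.5×38.9³/12 = 3.753×10^5 mm⁴
I = 3.753×10^-7 m⁴
Required critical load P_cr = n·P = 3.0 × 262 = 786.0 kN = 7.860×10^5 N
From P_cr = π²EI/(K·L)²:  L = (1/K)·√(π²EI/P_cr) = (1/2)·√(π²×1.39×10^10×3.753×10^-7/7.860×10^5)
L = 0.128 m

L_max ≈ 0.128 m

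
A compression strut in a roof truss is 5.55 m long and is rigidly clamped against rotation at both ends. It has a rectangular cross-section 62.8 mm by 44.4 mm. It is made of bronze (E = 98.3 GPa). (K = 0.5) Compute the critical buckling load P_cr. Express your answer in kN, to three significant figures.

P_cr ≈ 57.7 kN

Buckling occurs about the weak axis: I_min = h·b³/12 with b = 44.4 mm (the shorter side).
I_min = 62.8×44.4³/12 = 4.581×10^5 mm⁴
I = 4.581×10^5 mm⁴ = 4.581×10^-7 m⁴
Effective length L_e = K·L = 0.5 × 5.55 = 2.775 m
P_cr = π²EI / L_e² = π² × 98.3×10⁹ × 4.581×10^-7 / 2.775² = 5.771×10^4 N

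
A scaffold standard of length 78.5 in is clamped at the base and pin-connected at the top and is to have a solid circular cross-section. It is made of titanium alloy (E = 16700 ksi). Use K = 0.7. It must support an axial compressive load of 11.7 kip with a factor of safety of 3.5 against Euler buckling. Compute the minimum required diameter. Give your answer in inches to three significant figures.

Required P_cr = n·P = 3.5 × 11.7 = 40.95 kip
L_e = K·L = 0.7 × 78.5 = 54.95 in
Required I = P_cr·L_e²/(π²E) = 4.095×10^4 × 54.95² / (π² × 1.67×10^7) = 0.7502 in⁴
Solid circle: I = πd⁴/64  ⇒  d = (64I/π)^(1/4) = (64×0.7502/π)^(1/4) = 1.98 in

d ≈ 1.98 in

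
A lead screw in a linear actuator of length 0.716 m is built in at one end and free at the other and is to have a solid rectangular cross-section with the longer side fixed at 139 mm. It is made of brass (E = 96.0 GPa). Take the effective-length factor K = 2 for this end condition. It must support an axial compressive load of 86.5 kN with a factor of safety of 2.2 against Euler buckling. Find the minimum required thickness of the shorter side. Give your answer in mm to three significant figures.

b ≈ 32.9 mm

Required P_cr = n·P = 2.2 × 86.5 = 190.3 kN
L_e = K·L = 2 × 0.716 = 1.432 m
Required I = P_cr·L_e²/(π²E) = 1.903×10^5 × 1.432² / (π² × 9.60×10^10) = 4.119×10^-7 m⁴
I_req = 4.119×10^5 mm⁴
Rectangle, weak axis: I_min = h·b³/12 with h = 139 mm fixed  ⇒  b = (12I/h)^(1/3) = 32.9 mm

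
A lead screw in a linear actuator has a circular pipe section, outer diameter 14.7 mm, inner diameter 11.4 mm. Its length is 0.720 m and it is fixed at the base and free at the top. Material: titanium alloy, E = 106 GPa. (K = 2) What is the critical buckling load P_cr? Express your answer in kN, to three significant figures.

P_cr ≈ 0.738 kN

d_o = 14.7 mm, d_i = 11.4 mm
I = π(d_o⁴ − d_i⁴)/64 = π(14.7⁴ − 11.40⁴)/64 = 1.463×10^3 mm⁴
I = 1.463×10^3 mm⁴ = 1.463×10^-9 m⁴
Effective length L_e = K·L = 2 × 0.720 = 1.440 m
P_cr = π²EI / L_e² = π² × 106×10⁹ × 1.463×10^-9 / 1.440² = 738.1 N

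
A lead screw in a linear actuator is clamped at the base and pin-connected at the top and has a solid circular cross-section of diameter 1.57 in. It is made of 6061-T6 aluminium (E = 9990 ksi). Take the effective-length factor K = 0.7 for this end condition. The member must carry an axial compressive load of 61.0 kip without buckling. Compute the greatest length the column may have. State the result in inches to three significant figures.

I = πd⁴/64 = π×1.57⁴/64 = 0.2982 in⁴
At the buckling limit P_cr = P = 6.100×10^4 lb
From P_cr = π²EI/(K·L)²:  L = (1/K)·√(π²EI/P_cr) = (1/0.7)·√(π²×9.99×10^6×0.2982/6.100×10^4)
L = 31.4 in

L_max ≈ 31.4 in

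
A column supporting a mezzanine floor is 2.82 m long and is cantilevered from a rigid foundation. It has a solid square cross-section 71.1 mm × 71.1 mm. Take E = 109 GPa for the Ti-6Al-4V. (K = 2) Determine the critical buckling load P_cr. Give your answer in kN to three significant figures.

I = a⁴/12 = 71.1⁴/12 = 2.130×10^6 mm⁴
I = 2.130×10^6 mm⁴ = 2.130×10^-6 m⁴
Effective length L_e = K·L = 2 × 2.82 = 5.640 m
P_cr = π²EI / L_e² = π² × 109×10⁹ × 2.130×10^-6 / 5.640² = 7.202×10^4 N

P_cr ≈ 72.0 kN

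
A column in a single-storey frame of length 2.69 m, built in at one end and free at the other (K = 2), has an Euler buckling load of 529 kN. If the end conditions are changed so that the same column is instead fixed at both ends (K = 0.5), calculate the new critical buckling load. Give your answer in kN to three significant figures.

P_cr ≈ 8460 kN

P_cr ∝ 1/K², so P_cr,new = P_cr,old × (K_old/K_new)² = 529 × (2/0.5)²
= 529 × 16.00 = 8460 kN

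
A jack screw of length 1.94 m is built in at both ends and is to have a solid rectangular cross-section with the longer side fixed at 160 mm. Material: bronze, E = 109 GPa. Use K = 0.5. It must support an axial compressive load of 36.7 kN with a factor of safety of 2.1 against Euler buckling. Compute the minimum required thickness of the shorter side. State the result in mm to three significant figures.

Required P_cr = n·P = 2.1 × 36.7 = 77.07 kN
L_e = K·L = 0.5 × 1.94 = 0.9700 m
Required I = P_cr·L_e²/(π²E) = 7.707×10^4 × 0.9700² / (π² × 1.09×10^11) = 6.741×10^-8 m⁴
I_req = 6.741×10^4 mm⁴
Rectangle, weak axis: I_min = h·b³/12 with h = 160 mm fixed  ⇒  b = (12I/h)^(1/3) = 17.2 mm

b ≈ 17.2 mm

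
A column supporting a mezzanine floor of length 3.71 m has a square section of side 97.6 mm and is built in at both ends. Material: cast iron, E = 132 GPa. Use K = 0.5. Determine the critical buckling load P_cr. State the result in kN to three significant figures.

I = a⁴/12 = 97.6⁴/12 = 7.562×10^6 mm⁴
I = 7.562×10^6 mm⁴ = 7.562×10^-6 m⁴
Effective length L_e = K·L = 0.5 × 3.71 = 1.855 m
P_cr = π²EI / L_e² = π² × 132×10⁹ × 7.562×10^-6 / 1.855² = 2.863×10^6 N

P_cr ≈ 2860 kN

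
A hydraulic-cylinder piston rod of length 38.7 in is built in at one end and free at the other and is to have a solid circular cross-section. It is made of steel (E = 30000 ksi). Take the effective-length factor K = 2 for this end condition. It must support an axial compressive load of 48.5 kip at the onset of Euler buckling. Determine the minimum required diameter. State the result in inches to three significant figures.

L_e = K·L = 2 × 38.7 = 77.40 in
Required I = P_cr·L_e²/(π²E) = 4.850×10^4 × 77.40² / (π² × 3.00×10^7) = 0.9813 in⁴
Solid circle: I = πd⁴/64  ⇒  d = (64I/π)^(1/4) = (64×0.9813/π)^(1/4) = 2.11 in

d ≈ 2.11 in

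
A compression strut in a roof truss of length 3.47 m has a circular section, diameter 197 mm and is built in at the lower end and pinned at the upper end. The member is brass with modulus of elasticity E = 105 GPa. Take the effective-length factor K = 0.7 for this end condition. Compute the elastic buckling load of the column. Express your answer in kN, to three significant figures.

I = πd⁴/64 = π×197⁴/64 = 7.393×10^7 mm⁴
I = 7.393×10^7 mm⁴ = 7.393×10^-5 m⁴
Effective length L_e = K·L = 0.7 × 3.47 = 2.429 m
P_cr = π²EI / L_e² = π² × 105×10⁹ × 7.393×10^-5 / 2.429² = 1.299×10^7 N

P_cr ≈ 13000 kN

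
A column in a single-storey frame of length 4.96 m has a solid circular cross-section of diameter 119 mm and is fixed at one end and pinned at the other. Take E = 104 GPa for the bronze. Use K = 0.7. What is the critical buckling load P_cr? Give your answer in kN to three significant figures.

P_cr ≈ 838 kN

I = πd⁴/64 = π×119⁴/64 = 9.844×10^6 mm⁴
I = 9.844×10^6 mm⁴ = 9.844×10^-6 m⁴
Effective length L_e = K·L = 0.7 × 4.96 = 3.472 m
P_cr = π²EI / L_e² = π² × 104×10⁹ × 9.844×10^-6 / 3.472² = 8.382×10^5 N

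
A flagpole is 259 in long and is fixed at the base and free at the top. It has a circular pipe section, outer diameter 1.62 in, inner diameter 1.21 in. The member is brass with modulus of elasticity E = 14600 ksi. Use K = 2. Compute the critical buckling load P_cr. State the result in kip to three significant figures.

d_o = 1.62 in, d_i = 1.21 in
I = π(d_o⁴ − d_i⁴)/64 = π(1.62⁴ − 1.210⁴)/64 = 0.2329 in⁴
Effective length L_e = K·L = 2 × 259 = 518.0 in
P_cr = π²EI / L_e² = π² × 14600×10³ × 0.2329 / 518.0² = 125.1 lb

P_cr ≈ 0.125 kip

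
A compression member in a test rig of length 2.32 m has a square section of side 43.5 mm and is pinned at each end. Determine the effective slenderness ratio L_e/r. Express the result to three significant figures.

λ ≈ 185

For a square r = a/√12 = 43.5/√12 = 12.56 mm
L_e = K·L = 1 × 2.32 m = 2.320 m = 2320.0 mm
λ = L_e / r_min = 2320.0 / 12.56 = 185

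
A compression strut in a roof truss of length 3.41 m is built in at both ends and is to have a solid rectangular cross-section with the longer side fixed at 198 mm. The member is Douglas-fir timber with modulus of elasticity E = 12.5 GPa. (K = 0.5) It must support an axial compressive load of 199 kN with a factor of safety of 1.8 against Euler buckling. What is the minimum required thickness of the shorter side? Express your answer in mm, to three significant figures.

b ≈ 80.0 mm

Required P_cr = n·P = 1.8 × 199 = 358.2 kN
L_e = K·L = 0.5 × 3.41 = 1.705 m
Required I = P_cr·L_e²/(π²E) = 3.582×10^5 × 1.705² / (π² × 1.25×10^10) = 8.440×10^-6 m⁴
I_req = 8.440×10^6 mm⁴
Rectangle, weak axis: I_min = h·b³/12 with h = 198 mm fixed  ⇒  b = (12I/h)^(1/3) = 80.0 mm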